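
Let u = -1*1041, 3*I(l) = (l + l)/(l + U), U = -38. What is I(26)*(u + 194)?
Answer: 11011/9 ≈ 1223.4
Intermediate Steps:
I(l) = 2*l/(3*(-38 + l)) (I(l) = ((l + l)/(l - 38))/3 = ((2*l)/(-38 + l))/3 = (2*l/(-38 + l))/3 = 2*l/(3*(-38 + l)))
u = -1041
I(26)*(u + 194) = ((⅔)*26/(-38 + 26))*(-1041 + 194) = ((⅔)*26/(-12))*(-847) = ((⅔)*26*(-1/12))*(-847) = -13/9*(-847) = 11011/9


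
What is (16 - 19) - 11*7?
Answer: -80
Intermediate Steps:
(16 - 19) - 11*7 = -3 - 77 = -80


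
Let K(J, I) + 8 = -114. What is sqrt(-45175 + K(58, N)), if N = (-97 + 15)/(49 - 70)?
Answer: 3*I*sqrt(5033) ≈ 212.83*I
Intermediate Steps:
N = 82/21 (N = -82/(-21) = -82*(-1/21) = 82/21 ≈ 3.9048)
K(J, I) = -122 (K(J, I) = -8 - 114 = -122)
sqrt(-45175 + K(58, N)) = sqrt(-45175 - 122) = sqrt(-45297) = 3*I*sqrt(5033)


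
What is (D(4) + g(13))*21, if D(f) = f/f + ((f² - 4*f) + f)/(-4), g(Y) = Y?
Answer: 273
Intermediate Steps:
D(f) = 1 - f²/4 + 3*f/4 (D(f) = 1 + (f² - 3*f)*(-¼) = 1 + (-f²/4 + 3*f/4) = 1 - f²/4 + 3*f/4)
(D(4) + g(13))*21 = ((1 - ¼*4² + (¾)*4) + 13)*21 = ((1 - ¼*16 + 3) + 13)*21 = ((1 - 4 + 3) + 13)*21 = (0 + 13)*21 = 13*21 = 273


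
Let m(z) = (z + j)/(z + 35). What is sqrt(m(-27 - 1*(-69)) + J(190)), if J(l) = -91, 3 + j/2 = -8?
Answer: I*sqrt(537999)/77 ≈ 9.5258*I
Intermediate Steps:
j = -22 (j = -6 + 2*(-8) = -6 - 16 = -22)
m(z) = (-22 + z)/(35 + z) (m(z) = (z - 22)/(z + 35) = (-22 + z)/(35 + z))
sqrt(m(-27 - 1*(-69)) + J(190)) = sqrt((-22 + (-27 - 1*(-69)))/(35 + (-27 - 1*(-69))) - 91) = sqrt((-22 + (-27 + 69))/(35 + (-27 + 69)) - 91) = sqrt((-22 + 42)/(35 + 42) - 91) = sqrt(20/77 - 91) = sqrt(-6987/77) = I*sqrt(537999)/77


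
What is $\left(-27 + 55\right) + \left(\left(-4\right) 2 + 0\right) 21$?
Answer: $-140$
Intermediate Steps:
$\left(-27 + 55\right) + \left(\left(-4\right) 2 + 0\right) 21 = 28 + \left(-8 + 0\right) 21 = 28 - 168 = -140$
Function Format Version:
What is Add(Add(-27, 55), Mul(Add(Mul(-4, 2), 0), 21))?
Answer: -140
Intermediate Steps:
Add(Add(-27, 55), Mul(Add(Mul(-4, 2), 0), 21)) = Add(28, Mul(Add(-8, 0), 21)) = Add(28, Mul(-8, 21)) = Add(28, -168) = -140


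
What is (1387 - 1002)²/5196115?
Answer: 29645/1039223 ≈ 0.028526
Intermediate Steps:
(1387 - 1002)²/5196115 = 385²*(1/5196115) = 148225*(1/5196115) = 29645/1039223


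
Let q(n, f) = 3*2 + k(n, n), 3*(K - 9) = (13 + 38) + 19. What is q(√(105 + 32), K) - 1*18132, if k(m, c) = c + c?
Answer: -18126 + 2*√137 ≈ -18103.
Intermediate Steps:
k(m, c) = 2*c
K = 97/3 (K = 9 + ((13 + 38) + 19)/3 = 9 + (51 + 19)/3 = 9 + (⅓)*70 = 9 + 70/3 = 97/3 ≈ 32.333)
q(n, f) = 6 + 2*n (q(n, f) = 3*2 + 2*n = 6 + 2*n)
q(√(105 + 32), K) - 1*18132 = (6 + 2*√(105 + 32)) - 1*18132 = (6 + 2*√137) - 18132 = -18126 + 2*√137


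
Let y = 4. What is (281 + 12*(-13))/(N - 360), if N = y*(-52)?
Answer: -125/568 ≈ -0.22007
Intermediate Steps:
N = -208 (N = 4*(-52) = -208)
(281 + 12*(-13))/(N - 360) = (281 + 12*(-13))/(-208 - 360) = (281 - 156)/(-568) = 125*(-1/568) = -125/568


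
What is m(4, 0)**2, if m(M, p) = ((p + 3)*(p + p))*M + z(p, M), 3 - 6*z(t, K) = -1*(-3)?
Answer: 0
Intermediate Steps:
z(t, K) = 0 (z(t, K) = 1/2 - (-1)*(-3)/6 = 1/2 - 1/6*3 = 1/2 - 1/2 = 0)
m(M, p) = 2*M*p*(3 + p) (m(M, p) = ((p + 3)*(p + p))*M + 0 = ((3 + p)*(2*p))*M + 0 = (2*p*(3 + p))*M + 0 = 2*M*p*(3 + p) + 0 = 2*M*p*(3 + p))
m(4, 0)**2 = (2*4*0*(3 + 0))**2 = (2*4*0*3)**2 = 0**2 = 0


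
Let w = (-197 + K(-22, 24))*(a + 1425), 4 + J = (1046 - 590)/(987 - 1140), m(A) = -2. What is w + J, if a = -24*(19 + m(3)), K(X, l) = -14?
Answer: -10944293/51 ≈ -2.1459e+5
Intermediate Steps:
a = -408 (a = -24*(19 - 2) = -24*17 = -408)
J = -356/51 (J = -4 + (1046 - 590)/(987 - 1140) = -4 + 456/(-153) = -4 + 456*(-1/153) = -4 - 152/51 = -356/51 ≈ -6.9804)
w = -214587 (w = (-197 - 14)*(-408 + 1425) = -211*1017 = -214587)
w + J = -214587 - 356/51 = -10944293/51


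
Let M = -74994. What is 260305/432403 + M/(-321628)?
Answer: 58074503561/69536456042 ≈ 0.83517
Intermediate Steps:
260305/432403 + M/(-321628) = 260305/432403 - 74994/(-321628) = 260305*(1/432403) - 74994*(-1/321628) = 260305/432403 + 37497/160814 = 58074503561/69536456042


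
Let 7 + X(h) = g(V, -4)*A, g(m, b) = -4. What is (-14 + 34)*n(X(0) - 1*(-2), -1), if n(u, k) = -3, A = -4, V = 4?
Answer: -60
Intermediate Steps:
X(h) = 9 (X(h) = -7 - 4*(-4) = -7 + 16 = 9)
(-14 + 34)*n(X(0) - 1*(-2), -1) = (-14 + 34)*(-3) = 20*(-3) = -60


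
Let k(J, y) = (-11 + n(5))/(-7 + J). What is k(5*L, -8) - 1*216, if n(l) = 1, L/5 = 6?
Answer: -30898/143 ≈ -216.07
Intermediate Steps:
L = 30 (L = 5*6 = 30)
k(J, y) = -10/(-7 + J) (k(J, y) = (-11 + 1)/(-7 + J) = -10/(-7 + J))
k(5*L, -8) - 1*216 = -10/(-7 + 5*30) - 1*216 = -10/(-7 + 150) - 216 = -10/143 - 216 = -30898/143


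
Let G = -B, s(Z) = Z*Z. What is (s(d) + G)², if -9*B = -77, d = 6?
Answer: 61009/81 ≈ 753.20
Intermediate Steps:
B = 77/9 (B = -⅑*(-77) = 77/9 ≈ 8.5556)
s(Z) = Z²
G = -77/9 (G = -1*77/9 = -77/9 ≈ -8.5556)
(s(d) + G)² = (6² - 77/9)² = (36 - 77/9)² = (247/9)² = 61009/81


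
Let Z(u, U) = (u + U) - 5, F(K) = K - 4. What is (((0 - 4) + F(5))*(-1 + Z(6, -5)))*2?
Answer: 30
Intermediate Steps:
F(K) = -4 + K
Z(u, U) = -5 + U + u (Z(u, U) = (U + u) - 5 = -5 + U + u)
(((0 - 4) + F(5))*(-1 + Z(6, -5)))*2 = (((0 - 4) + (-4 + 5))*(-1 + (-5 - 5 + 6)))*2 = ((-4 + 1)*(-1 - 4))*2 = -3*(-5)*2 = 15*2 = 30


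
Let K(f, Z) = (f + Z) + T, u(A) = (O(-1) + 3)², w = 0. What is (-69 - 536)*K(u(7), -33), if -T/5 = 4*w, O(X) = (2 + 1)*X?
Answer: 19965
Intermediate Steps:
O(X) = 3*X
T = 0 (T = -20*0 = -5*0 = 0)
u(A) = 0 (u(A) = (3*(-1) + 3)² = (-3 + 3)² = 0² = 0)
K(f, Z) = Z + f (K(f, Z) = (f + Z) + 0 = (Z + f) + 0 = Z + f)
(-69 - 536)*K(u(7), -33) = (-69 - 536)*(-33 + 0) = -605*(-33) = 19965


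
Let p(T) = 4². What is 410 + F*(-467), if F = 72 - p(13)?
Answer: -25742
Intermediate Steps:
p(T) = 16
F = 56 (F = 72 - 1*16 = 72 - 16 = 56)
410 + F*(-467) = 410 + 56*(-467) = 410 - 26152 = -25742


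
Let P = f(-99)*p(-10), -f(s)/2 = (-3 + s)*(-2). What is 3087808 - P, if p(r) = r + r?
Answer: 3079648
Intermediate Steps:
p(r) = 2*r
f(s) = -12 + 4*s (f(s) = -2*(-3 + s)*(-2) = -2*(6 - 2*s) = -12 + 4*s)
P = 8160 (P = (-12 + 4*(-99))*(2*(-10)) = (-12 - 396)*(-20) = -408*(-20) = 8160)
3087808 - P = 3087808 - 1*8160 = 3087808 - 8160 = 3079648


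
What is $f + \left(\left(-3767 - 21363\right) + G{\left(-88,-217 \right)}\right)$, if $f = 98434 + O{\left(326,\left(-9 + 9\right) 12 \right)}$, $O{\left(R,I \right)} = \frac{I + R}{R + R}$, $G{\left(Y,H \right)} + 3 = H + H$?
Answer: $\frac{145735}{2} \approx 72868.0$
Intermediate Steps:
$G{\left(Y,H \right)} = -3 + 2 H$ ($G{\left(Y,H \right)} = -3 + \left(H + H\right) = -3 + 2 H$)
$O{\left(R,I \right)} = \frac{I + R}{2 R}$
$f = \frac{196869}{2}$ ($f = 98434 + \frac{\left(-9 + 9\right) 12 + 326}{2 \cdot 326} = 98434 + \frac{1}{2} \cdot \frac{1}{326} \left(0 \cdot 12 + 326\right) = 98434 + \frac{1}{2} \cdot \frac{1}{326} \left(0 + 326\right) = 98434 + \frac{1}{2} \cdot \frac{1}{326} \cdot 326 = 98434 + \frac{1}{2} = \frac{196869}{2} \approx 98435.0$)
$f + \left(\left(-3767 - 21363\right) + G{\left(-88,-217 \right)}\right) = \frac{196869}{2} + \left(\left(-3767 - 21363\right) + \left(-3 + 2 \left(-217\right)\right)\right) = \frac{196869}{2} - 25567 = \frac{145735}{2}$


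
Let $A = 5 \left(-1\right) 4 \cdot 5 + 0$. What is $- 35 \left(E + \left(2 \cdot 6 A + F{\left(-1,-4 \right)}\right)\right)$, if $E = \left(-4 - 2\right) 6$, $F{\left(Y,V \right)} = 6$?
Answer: $43050$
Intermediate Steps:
$A = -100$ ($A = 5 \left(\left(-4\right) 5\right) + 0 = 5 \left(-20\right) + 0 = -100 + 0 = -100$)
$E = -36$ ($E = \left(-6\right) 6 = -36$)
$- 35 \left(E + \left(2 \cdot 6 A + F{\left(-1,-4 \right)}\right)\right) = - 35 \left(-36 + \left(2 \cdot 6 \left(-100\right) + 6\right)\right) = - 35 \left(-36 + \left(12 \left(-100\right) + 6\right)\right) = - 35 \left(-36 + \left(-1200 + 6\right)\right) = - 35 \left(-36 - 1194\right) = \left(-35\right) \left(-1230\right) = 43050$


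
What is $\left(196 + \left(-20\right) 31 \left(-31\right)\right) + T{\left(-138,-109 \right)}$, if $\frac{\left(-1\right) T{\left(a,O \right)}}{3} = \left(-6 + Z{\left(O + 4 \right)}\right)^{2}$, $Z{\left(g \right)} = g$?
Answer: $-17547$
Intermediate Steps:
$T{\left(a,O \right)} = - 3 \left(-2 + O\right)^{2}$ ($T{\left(a,O \right)} = - 3 \left(-6 + \left(O + 4\right)\right)^{2} = - 3 \left(-6 + \left(4 + O\right)\right)^{2} = - 3 \left(-2 + O\right)^{2}$)
$\left(196 + \left(-20\right) 31 \left(-31\right)\right) + T{\left(-138,-109 \right)} = \left(196 + \left(-20\right) 31 \left(-31\right)\right) - 3 \left(-2 - 109\right)^{2} = \left(196 - -19220\right) - 3 \left(-111\right)^{2} = \left(196 + 19220\right) - 36963 = 19416 - 36963 = -17547$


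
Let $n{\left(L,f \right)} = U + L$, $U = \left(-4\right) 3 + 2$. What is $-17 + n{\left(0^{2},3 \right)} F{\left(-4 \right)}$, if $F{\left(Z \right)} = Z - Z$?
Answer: $-17$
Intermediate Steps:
$U = -10$ ($U = -12 + 2 = -10$)
$n{\left(L,f \right)} = -10 + L$
$F{\left(Z \right)} = 0$
$-17 + n{\left(0^{2},3 \right)} F{\left(-4 \right)} = -17 + \left(-10 + 0^{2}\right) 0 = -17 + \left(-10 + 0\right) 0 = -17 - 0 = -17 + 0 = -17$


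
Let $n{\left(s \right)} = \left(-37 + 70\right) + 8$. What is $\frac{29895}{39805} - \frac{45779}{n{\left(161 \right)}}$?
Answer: $- \frac{364201480}{326401} \approx -1115.8$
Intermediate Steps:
$n{\left(s \right)} = 41$ ($n{\left(s \right)} = 33 + 8 = 41$)
$\frac{29895}{39805} - \frac{45779}{n{\left(161 \right)}} = \frac{29895}{39805} - \frac{45779}{41} = 29895 \cdot \frac{1}{39805} - \frac{45779}{41} = \frac{5979}{7961} - \frac{45779}{41} = - \frac{364201480}{326401}$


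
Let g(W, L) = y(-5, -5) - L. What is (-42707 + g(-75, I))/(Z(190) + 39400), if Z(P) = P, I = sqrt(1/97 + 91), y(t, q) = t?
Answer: -21356/19795 - sqrt(214079)/1920115 ≈ -1.0791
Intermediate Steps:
I = 2*sqrt(214079)/97 (I = sqrt(1/97 + 91) = sqrt(8828/97) = 2*sqrt(214079)/97 ≈ 9.5399)
g(W, L) = -5 - L
(-42707 + g(-75, I))/(Z(190) + 39400) = (-42707 + (-5 - 2*sqrt(214079)/97))/(190 + 39400) = (-42707 + (-5 - 2*sqrt(214079)/97))/39590 = (-42712 - 2*sqrt(214079)/97)*(1/39590) = -21356/19795 - sqrt(214079)/1920115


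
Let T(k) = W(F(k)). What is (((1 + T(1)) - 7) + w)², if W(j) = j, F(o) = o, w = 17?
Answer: 144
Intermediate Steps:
T(k) = k
(((1 + T(1)) - 7) + w)² = (((1 + 1) - 7) + 17)² = ((2 - 7) + 17)² = (-5 + 17)² = 12² = 144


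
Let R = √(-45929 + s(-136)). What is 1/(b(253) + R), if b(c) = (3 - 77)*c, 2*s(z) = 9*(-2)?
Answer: -9361/175279611 - I*√45938/350559222 ≈ -5.3406e-5 - 6.114e-7*I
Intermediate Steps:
s(z) = -9 (s(z) = (9*(-2))/2 = (½)*(-18) = -9)
b(c) = -74*c
R = I*√45938 (R = √(-45929 - 9) = √(-45938) = I*√45938 ≈ 214.33*I)
1/(b(253) + R) = 1/(-74*253 + I*√45938) = 1/(-18722 + I*√45938)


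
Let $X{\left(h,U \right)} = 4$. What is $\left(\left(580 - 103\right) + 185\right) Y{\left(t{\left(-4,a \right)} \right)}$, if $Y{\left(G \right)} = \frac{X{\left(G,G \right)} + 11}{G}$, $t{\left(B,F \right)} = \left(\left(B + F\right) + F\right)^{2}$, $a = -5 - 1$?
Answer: $\frac{4965}{128} \approx 38.789$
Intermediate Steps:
$a = -6$ ($a = -5 - 1 = -6$)
$t{\left(B,F \right)} = \left(B + 2 F\right)^{2}$
$Y{\left(G \right)} = \frac{15}{G}$ ($Y{\left(G \right)} = \frac{4 + 11}{G} = \frac{15}{G}$)
$\left(\left(580 - 103\right) + 185\right) Y{\left(t{\left(-4,a \right)} \right)} = \left(\left(580 - 103\right) + 185\right) \frac{15}{\left(-4 + 2 \left(-6\right)\right)^{2}} = \left(477 + 185\right) \frac{15}{\left(-4 - 12\right)^{2}} = 662 \frac{15}{\left(-16\right)^{2}} = 662 \cdot \frac{15}{256} = \frac{4965}{128}$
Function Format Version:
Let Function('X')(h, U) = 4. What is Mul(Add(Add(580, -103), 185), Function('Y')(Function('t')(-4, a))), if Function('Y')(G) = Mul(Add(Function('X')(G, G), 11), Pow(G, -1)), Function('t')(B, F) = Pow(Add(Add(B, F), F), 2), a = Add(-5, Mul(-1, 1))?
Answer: Rational(4965, 128) ≈ 38.789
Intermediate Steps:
a = -6 (a = Add(-5, -1) = -6)
Function('t')(B, F) = Pow(Add(B, Mul(2, F)), 2)
Function('Y')(G) = Mul(15, Pow(G, -1)) (Function('Y')(G) = Mul(Add(4, 11), Pow(G, -1)) = Mul(15, Pow(G, -1)))
Mul(Add(Add(580, -103), 185), Function('Y')(Function('t')(-4, a))) = Mul(Add(Add(580, -103), 185), Mul(15, Pow(Pow(Add(-4, Mul(2, -6)), 2), -1))) = Mul(Add(477, 185), Mul(15, Pow(Pow(Add(-4, -12), 2), -1))) = Mul(662, Mul(15, Pow(Pow(-16, 2), -1))) = Mul(662, Mul(15, Pow(256, -1))) = Mul(662, Mul(15, Rational(1, 256))) = Mul(662, Rational(15, 256)) = Rational(4965, 128)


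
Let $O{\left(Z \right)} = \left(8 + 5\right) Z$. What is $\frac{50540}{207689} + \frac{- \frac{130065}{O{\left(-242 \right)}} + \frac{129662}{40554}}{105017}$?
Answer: $\frac{1373145576960877}{5632984668077118} \approx 0.24377$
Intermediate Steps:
$O{\left(Z \right)} = 13 Z$
$\frac{50540}{207689} + \frac{- \frac{130065}{O{\left(-242 \right)}} + \frac{129662}{40554}}{105017} = \frac{50540}{207689} + \frac{- \frac{130065}{13 \left(-242\right)} + \frac{129662}{40554}}{105017} = 50540 \cdot \frac{1}{207689} + \left(- \frac{130065}{-3146} + 129662 \cdot \frac{1}{40554}\right) \frac{1}{105017} = \frac{2660}{10931} + \left(\left(-130065\right) \left(- \frac{1}{3146}\right) + \frac{64831}{20277}\right) \frac{1}{105017} = \frac{2660}{10931} + \left(\frac{10005}{242} + \frac{64831}{20277}\right) \frac{1}{105017} = \frac{2660}{10931} + \frac{218560487}{4907034} \cdot \frac{1}{105017} = \frac{2660}{10931} + \frac{218560487}{515321989578} = \frac{1373145576960877}{5632984668077118}$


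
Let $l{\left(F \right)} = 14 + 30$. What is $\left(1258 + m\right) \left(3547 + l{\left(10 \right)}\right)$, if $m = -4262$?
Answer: $-10787364$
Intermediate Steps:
$l{\left(F \right)} = 44$
$\left(1258 + m\right) \left(3547 + l{\left(10 \right)}\right) = \left(1258 - 4262\right) \left(3547 + 44\right) = \left(-3004\right) 3591 = -10787364$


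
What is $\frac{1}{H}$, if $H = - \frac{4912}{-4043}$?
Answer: $\frac{4043}{4912} \approx 0.82309$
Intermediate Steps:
$H = \frac{4912}{4043}$ ($H = \left(-4912\right) \left(- \frac{1}{4043}\right) = \frac{4912}{4043} \approx 1.2149$)
$\frac{1}{H} = \frac{1}{\frac{4912}{4043}} = \frac{4043}{4912}$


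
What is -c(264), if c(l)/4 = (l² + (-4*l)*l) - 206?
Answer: 837176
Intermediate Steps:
c(l) = -824 - 12*l² (c(l) = 4*((l² + (-4*l)*l) - 206) = 4*((l² - 4*l²) - 206) = 4*(-3*l² - 206) = 4*(-206 - 3*l²) = -824 - 12*l²)
-c(264) = -(-824 - 12*264²) = -(-824 - 12*69696) = -(-824 - 836352) = -1*(-837176) = 837176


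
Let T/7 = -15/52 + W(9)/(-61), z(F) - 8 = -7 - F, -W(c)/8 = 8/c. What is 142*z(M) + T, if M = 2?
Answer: -4088165/28548 ≈ -143.20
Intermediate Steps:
W(c) = -64/c
z(F) = 1 - F (z(F) = 8 + (-7 - F) = 1 - F)
T = -34349/28548 (T = 7*(-15/52 - 64/9/(-61)) = 7*(-15*1/52 - 64*⅑*(-1/61)) = 7*(-15/52 - 64/9*(-1/61)) = 7*(-15/52 + 64/549) = 7*(-4907/28548) = -34349/28548 ≈ -1.2032)
142*z(M) + T = 142*(1 - 1*2) - 34349/28548 = 142*(1 - 2) - 34349/28548 = 142*(-1) - 34349/28548 = -142 - 34349/28548 = -4088165/28548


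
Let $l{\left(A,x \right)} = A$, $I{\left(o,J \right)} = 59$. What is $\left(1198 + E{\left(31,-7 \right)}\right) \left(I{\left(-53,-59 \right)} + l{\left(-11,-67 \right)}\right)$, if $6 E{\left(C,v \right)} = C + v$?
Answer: $57696$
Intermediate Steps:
$E{\left(C,v \right)} = \frac{C}{6} + \frac{v}{6}$ ($E{\left(C,v \right)} = \frac{C + v}{6} = \frac{C}{6} + \frac{v}{6}$)
$\left(1198 + E{\left(31,-7 \right)}\right) \left(I{\left(-53,-59 \right)} + l{\left(-11,-67 \right)}\right) = \left(1198 + \left(\frac{1}{6} \cdot 31 + \frac{1}{6} \left(-7\right)\right)\right) \left(59 - 11\right) = \left(1198 + \left(\frac{31}{6} - \frac{7}{6}\right)\right) 48 = \left(1198 + 4\right) 48 = 1202 \cdot 48 = 57696$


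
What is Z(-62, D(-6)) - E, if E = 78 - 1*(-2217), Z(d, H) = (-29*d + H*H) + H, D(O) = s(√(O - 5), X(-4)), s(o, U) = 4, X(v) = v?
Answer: -477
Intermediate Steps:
D(O) = 4
Z(d, H) = H + H² - 29*d (Z(d, H) = (-29*d + H²) + H = (H² - 29*d) + H = H + H² - 29*d)
E = 2295 (E = 78 + 2217 = 2295)
Z(-62, D(-6)) - E = (4 + 4² - 29*(-62)) - 1*2295 = (4 + 16 + 1798) - 2295 = 1818 - 2295 = -477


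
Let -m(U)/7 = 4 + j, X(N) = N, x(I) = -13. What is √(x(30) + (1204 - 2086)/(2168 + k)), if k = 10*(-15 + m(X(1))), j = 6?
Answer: 4*I*√371017/659 ≈ 3.6972*I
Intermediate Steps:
m(U) = -70 (m(U) = -7*(4 + 6) = -7*10 = -70)
k = -850 (k = 10*(-15 - 70) = 10*(-85) = -850)
√(x(30) + (1204 - 2086)/(2168 + k)) = √(-13 + (1204 - 2086)/(2168 - 850)) = √(-13 - 882/1318) = √(-13 - 882*1/1318) = √(-13 - 441/659) = √(-9008/659) = 4*I*√371017/659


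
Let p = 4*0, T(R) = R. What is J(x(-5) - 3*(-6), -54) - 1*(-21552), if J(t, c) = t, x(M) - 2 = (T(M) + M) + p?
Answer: 21562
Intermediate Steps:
p = 0
x(M) = 2 + 2*M (x(M) = 2 + ((M + M) + 0) = 2 + (2*M + 0) = 2 + 2*M)
J(x(-5) - 3*(-6), -54) - 1*(-21552) = ((2 + 2*(-5)) - 3*(-6)) - 1*(-21552) = ((2 - 10) + 18) + 21552 = (-8 + 18) + 21552 = 10 + 21552 = 21562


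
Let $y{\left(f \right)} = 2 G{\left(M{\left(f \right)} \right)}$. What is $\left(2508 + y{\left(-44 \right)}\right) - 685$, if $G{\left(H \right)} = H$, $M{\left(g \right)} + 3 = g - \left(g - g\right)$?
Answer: $1729$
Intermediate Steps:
$M{\left(g \right)} = -3 + g$ ($M{\left(g \right)} = -3 + \left(g - \left(g - g\right)\right) = -3 + \left(g - 0\right) = -3 + \left(g + 0\right) = -3 + g$)
$y{\left(f \right)} = -6 + 2 f$ ($y{\left(f \right)} = 2 \left(-3 + f\right) = -6 + 2 f$)
$\left(2508 + y{\left(-44 \right)}\right) - 685 = \left(2508 + \left(-6 + 2 \left(-44\right)\right)\right) - 685 = \left(2508 - 94\right) - 685 = 2414 - 685 = 1729$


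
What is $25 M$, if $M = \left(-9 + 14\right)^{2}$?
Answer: $625$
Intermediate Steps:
$M = 25$ ($M = 5^{2} = 25$)
$25 M = 25 \cdot 25 = 625$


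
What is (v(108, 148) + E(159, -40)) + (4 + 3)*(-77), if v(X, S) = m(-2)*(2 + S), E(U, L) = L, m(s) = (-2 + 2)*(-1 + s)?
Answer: -579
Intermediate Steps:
m(s) = 0 (m(s) = 0*(-1 + s) = 0)
v(X, S) = 0 (v(X, S) = 0*(2 + S) = 0)
(v(108, 148) + E(159, -40)) + (4 + 3)*(-77) = (0 - 40) + (4 + 3)*(-77) = -40 + 7*(-77) = -40 - 539 = -579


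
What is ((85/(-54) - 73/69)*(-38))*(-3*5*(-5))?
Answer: 1552775/207 ≈ 7501.3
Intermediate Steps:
((85/(-54) - 73/69)*(-38))*(-3*5*(-5)) = ((85*(-1/54) - 73*1/69)*(-38))*(-15*(-5)) = ((-85/54 - 73/69)*(-38))*75 = -3269/1242*(-38)*75 = (62111/621)*75 = 1552775/207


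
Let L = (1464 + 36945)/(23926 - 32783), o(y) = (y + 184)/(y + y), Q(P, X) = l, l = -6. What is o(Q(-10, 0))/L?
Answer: 788273/230454 ≈ 3.4205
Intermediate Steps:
Q(P, X) = -6
o(y) = (184 + y)/(2*y) (o(y) = (184 + y)/((2*y)) = (184 + y)*(1/(2*y)) = (184 + y)/(2*y))
L = -38409/8857 (L = 38409/(-8857) = 38409*(-1/8857) = -38409/8857 ≈ -4.3366)
o(Q(-10, 0))/L = ((½)*(184 - 6)/(-6))/(-38409/8857) = ((½)*(-⅙)*178)*(-8857/38409) = -89/6*(-8857/38409) = 788273/230454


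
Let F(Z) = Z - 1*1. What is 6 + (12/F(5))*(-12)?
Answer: -30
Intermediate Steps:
F(Z) = -1 + Z (F(Z) = Z - 1 = -1 + Z)
6 + (12/F(5))*(-12) = 6 + (12/(-1 + 5))*(-12) = 6 + (12/4)*(-12) = 6 + (12*(¼))*(-12) = 6 + 3*(-12) = 6 - 36 = -30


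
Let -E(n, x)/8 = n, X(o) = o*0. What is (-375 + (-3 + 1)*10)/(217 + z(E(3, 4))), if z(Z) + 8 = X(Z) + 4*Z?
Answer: -395/113 ≈ -3.4956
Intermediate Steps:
X(o) = 0
E(n, x) = -8*n
z(Z) = -8 + 4*Z (z(Z) = -8 + (0 + 4*Z) = -8 + 4*Z)
(-375 + (-3 + 1)*10)/(217 + z(E(3, 4))) = (-375 + (-3 + 1)*10)/(217 + (-8 + 4*(-8*3))) = (-375 - 2*10)/(217 + (-8 + 4*(-24))) = (-375 - 20)/(217 + (-8 - 96)) = -395/(217 - 104) = -395/113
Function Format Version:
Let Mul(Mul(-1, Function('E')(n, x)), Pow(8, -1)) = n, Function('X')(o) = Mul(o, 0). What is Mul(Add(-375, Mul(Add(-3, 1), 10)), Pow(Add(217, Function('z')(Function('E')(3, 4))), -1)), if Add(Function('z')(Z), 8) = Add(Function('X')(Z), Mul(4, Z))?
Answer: Rational(-395, 113) ≈ -3.4956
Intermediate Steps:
Function('X')(o) = 0
Function('E')(n, x) = Mul(-8, n)
Function('z')(Z) = Add(-8, Mul(4, Z)) (Function('z')(Z) = Add(-8, Add(0, Mul(4, Z))) = Add(-8, Mul(4, Z)))
Mul(Add(-375, Mul(Add(-3, 1), 10)), Pow(Add(217, Function('z')(Function('E')(3, 4))), -1)) = Mul(Add(-375, Mul(Add(-3, 1), 10)), Pow(Add(217, Add(-8, Mul(4, Mul(-8, 3)))), -1)) = Mul(Add(-375, Mul(-2, 10)), Pow(Add(217, Add(-8, Mul(4, -24))), -1)) = Mul(Add(-375, -20), Pow(Add(217, Add(-8, -96)), -1)) = Mul(-395, Pow(Add(217, -104), -1)) = Mul(-395, Pow(113, -1)) = Mul(-395, Rational(1, 113)) = Rational(-395, 113)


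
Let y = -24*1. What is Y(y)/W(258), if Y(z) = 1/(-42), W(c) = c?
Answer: -1/10836 ≈ -9.2285e-5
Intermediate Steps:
y = -24
Y(z) = -1/42
Y(y)/W(258) = -1/42/258 = -1/42*1/258 = -1/10836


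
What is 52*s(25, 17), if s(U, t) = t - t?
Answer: 0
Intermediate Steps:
s(U, t) = 0
52*s(25, 17) = 52*0 = 0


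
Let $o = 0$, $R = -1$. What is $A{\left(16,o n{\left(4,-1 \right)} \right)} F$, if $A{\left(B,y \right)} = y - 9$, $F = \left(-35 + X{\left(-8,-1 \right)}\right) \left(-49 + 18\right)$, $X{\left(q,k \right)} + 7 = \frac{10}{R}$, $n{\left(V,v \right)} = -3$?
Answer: $-14508$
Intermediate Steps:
$X{\left(q,k \right)} = -17$ ($X{\left(q,k \right)} = -7 + \frac{10}{-1} = -7 + 10 \left(-1\right) = -7 - 10 = -17$)
$F = 1612$ ($F = \left(-35 - 17\right) \left(-49 + 18\right) = \left(-52\right) \left(-31\right) = 1612$)
$A{\left(B,y \right)} = -9 + y$ ($A{\left(B,y \right)} = y - 9 = -9 + y$)
$A{\left(16,o n{\left(4,-1 \right)} \right)} F = \left(-9 + 0 \left(-3\right)\right) 1612 = \left(-9 + 0\right) 1612 = \left(-9\right) 1612 = -14508$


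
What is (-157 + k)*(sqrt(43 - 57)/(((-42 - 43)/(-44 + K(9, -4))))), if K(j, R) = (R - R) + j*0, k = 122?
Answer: -308*I*sqrt(14)/17 ≈ -67.79*I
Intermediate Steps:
K(j, R) = 0 (K(j, R) = 0 + 0 = 0)
(-157 + k)*(sqrt(43 - 57)/(((-42 - 43)/(-44 + K(9, -4))))) = (-157 + 122)*(sqrt(43 - 57)/(((-42 - 43)/(-44 + 0)))) = -35*sqrt(-14)/((-85/(-44))) = -35*I*sqrt(14)/((-85*(-1/44))) = -35*I*sqrt(14)/85/44 = -35*I*sqrt(14)*44/85 = -308*I*sqrt(14)/17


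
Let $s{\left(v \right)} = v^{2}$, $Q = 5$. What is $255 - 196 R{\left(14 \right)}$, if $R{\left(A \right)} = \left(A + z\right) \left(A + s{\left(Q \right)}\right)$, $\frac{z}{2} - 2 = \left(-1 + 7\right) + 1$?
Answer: $-244353$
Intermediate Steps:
$z = 18$ ($z = 4 + 2 \left(\left(-1 + 7\right) + 1\right) = 4 + 2 \left(6 + 1\right) = 4 + 2 \cdot 7 = 4 + 14 = 18$)
$R{\left(A \right)} = \left(18 + A\right) \left(25 + A\right)$ ($R{\left(A \right)} = \left(A + 18\right) \left(A + 5^{2}\right) = \left(18 + A\right) \left(A + 25\right) = \left(18 + A\right) \left(25 + A\right)$)
$255 - 196 R{\left(14 \right)} = 255 - 196 \left(450 + 14^{2} + 43 \cdot 14\right) = 255 - 196 \left(450 + 196 + 602\right) = 255 - 244608 = -244353$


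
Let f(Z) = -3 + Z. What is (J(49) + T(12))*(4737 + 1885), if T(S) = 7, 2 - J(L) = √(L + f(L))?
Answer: 59598 - 6622*√95 ≈ -4945.3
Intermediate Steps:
J(L) = 2 - √(-3 + 2*L) (J(L) = 2 - √(L + (-3 + L)) = 2 - √(-3 + 2*L))
(J(49) + T(12))*(4737 + 1885) = ((2 - √(-3 + 2*49)) + 7)*(4737 + 1885) = ((2 - √(-3 + 98)) + 7)*6622 = ((2 - √95) + 7)*6622 = (9 - √95)*6622 = 59598 - 6622*√95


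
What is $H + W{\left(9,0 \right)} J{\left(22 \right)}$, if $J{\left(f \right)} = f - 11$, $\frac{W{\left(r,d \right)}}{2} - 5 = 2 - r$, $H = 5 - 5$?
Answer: $-44$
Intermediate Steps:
$H = 0$ ($H = 5 - 5 = 0$)
$W{\left(r,d \right)} = 14 - 2 r$ ($W{\left(r,d \right)} = 10 + 2 \left(2 - r\right) = 10 - \left(-4 + 2 r\right) = 14 - 2 r$)
$J{\left(f \right)} = -11 + f$
$H + W{\left(9,0 \right)} J{\left(22 \right)} = 0 + \left(14 - 18\right) \left(-11 + 22\right) = 0 + \left(14 - 18\right) 11 = 0 - 44 = -44$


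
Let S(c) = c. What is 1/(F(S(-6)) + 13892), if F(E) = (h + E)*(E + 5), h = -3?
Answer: 1/13901 ≈ 7.1937e-5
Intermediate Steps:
F(E) = (-3 + E)*(5 + E) (F(E) = (-3 + E)*(E + 5) = (-3 + E)*(5 + E))
1/(F(S(-6)) + 13892) = 1/((-15 + (-6)**2 + 2*(-6)) + 13892) = 1/((-15 + 36 - 12) + 13892) = 1/(9 + 13892) = 1/13901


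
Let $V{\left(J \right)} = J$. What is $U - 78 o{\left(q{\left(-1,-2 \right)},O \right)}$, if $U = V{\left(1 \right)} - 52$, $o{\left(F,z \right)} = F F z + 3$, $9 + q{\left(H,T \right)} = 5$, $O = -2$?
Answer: $2211$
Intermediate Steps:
$q{\left(H,T \right)} = -4$ ($q{\left(H,T \right)} = -9 + 5 = -4$)
$o{\left(F,z \right)} = 3 + z F^{2}$ ($o{\left(F,z \right)} = F^{2} z + 3 = z F^{2} + 3 = 3 + z F^{2}$)
$U = -51$ ($U = 1 - 52 = -51$)
$U - 78 o{\left(q{\left(-1,-2 \right)},O \right)} = -51 - 78 \left(3 - 2 \left(-4\right)^{2}\right) = -51 - 78 \left(3 - 32\right) = -51 - -2262 = -51 + 2262 = 2211$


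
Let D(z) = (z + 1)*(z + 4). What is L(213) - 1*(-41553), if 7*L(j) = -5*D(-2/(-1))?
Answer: 290781/7 ≈ 41540.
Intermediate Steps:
D(z) = (1 + z)*(4 + z)
L(j) = -90/7 (L(j) = (-5*(4 + (-2/(-1))² + 5*(-2/(-1))))/7 = (-5*(4 + (-2*(-1))² + 5*(-2*(-1))))/7 = (-5*(4 + 2² + 5*2))/7 = (-5*(4 + 4 + 10))/7 = (-5*18)/7 = (⅐)*(-90) = -90/7)
L(213) - 1*(-41553) = -90/7 - 1*(-41553) = -90/7 + 41553 = 290781/7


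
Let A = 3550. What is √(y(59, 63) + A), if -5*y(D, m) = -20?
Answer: √3554 ≈ 59.615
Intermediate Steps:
y(D, m) = 4 (y(D, m) = -⅕*(-20) = 4)
√(y(59, 63) + A) = √(4 + 3550) = √3554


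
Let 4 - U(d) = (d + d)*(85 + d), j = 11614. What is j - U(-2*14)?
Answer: 8418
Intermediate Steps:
U(d) = 4 - 2*d*(85 + d) (U(d) = 4 - (d + d)*(85 + d) = 4 - 2*d*(85 + d))
j - U(-2*14) = 11614 - (4 - (-340)*14 - 2*(-2*14)**2) = 11614 - (4 - 170*(-28) - 2*(-28)**2) = 11614 - (4 + 4760 - 2*784) = 11614 - (4 + 4760 - 1568) = 11614 - 1*3196 = 11614 - 3196 = 8418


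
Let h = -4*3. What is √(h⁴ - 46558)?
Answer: I*√25822 ≈ 160.69*I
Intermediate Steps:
h = -12
√(h⁴ - 46558) = √((-12)⁴ - 46558) = √(20736 - 46558) = √(-25822) = I*√25822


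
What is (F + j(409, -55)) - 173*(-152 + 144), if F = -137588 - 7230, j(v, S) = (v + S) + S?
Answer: -143135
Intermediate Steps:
j(v, S) = v + 2*S (j(v, S) = (S + v) + S = v + 2*S)
F = -144818
(F + j(409, -55)) - 173*(-152 + 144) = (-144818 + (409 + 2*(-55))) - 173*(-152 + 144) = (-144818 + (409 - 110)) - 173*(-8) = (-144818 + 299) + 1384 = -144519 + 1384 = -143135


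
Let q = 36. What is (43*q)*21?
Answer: 32508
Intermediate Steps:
(43*q)*21 = (43*36)*21 = 1548*21 = 32508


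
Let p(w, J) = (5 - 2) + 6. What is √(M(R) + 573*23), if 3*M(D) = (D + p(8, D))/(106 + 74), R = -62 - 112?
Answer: √474433/6 ≈ 114.80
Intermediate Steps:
R = -174
p(w, J) = 9 (p(w, J) = 3 + 6 = 9)
M(D) = 1/60 + D/540 (M(D) = ((D + 9)/(106 + 74))/3 = ((9 + D)/180)/3 = ((9 + D)*(1/180))/3 = (1/20 + D/180)/3 = 1/60 + D/540)
√(M(R) + 573*23) = √((1/60 + (1/540)*(-174)) + 573*23) = √((1/60 - 29/90) + 13179) = √(-11/36 + 13179) = √(474433/36) = √474433/6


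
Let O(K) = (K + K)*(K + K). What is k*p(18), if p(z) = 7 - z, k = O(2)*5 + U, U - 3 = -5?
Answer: -858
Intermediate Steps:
O(K) = 4*K² (O(K) = (2*K)*(2*K) = 4*K²)
U = -2 (U = 3 - 5 = -2)
k = 78 (k = (4*2²)*5 - 2 = (4*4)*5 - 2 = 16*5 - 2 = 80 - 2 = 78)
k*p(18) = 78*(7 - 1*18) = 78*(7 - 18) = 78*(-11) = -858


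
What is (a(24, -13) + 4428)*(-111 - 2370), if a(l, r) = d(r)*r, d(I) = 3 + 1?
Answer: -10856856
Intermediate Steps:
d(I) = 4
a(l, r) = 4*r
(a(24, -13) + 4428)*(-111 - 2370) = (4*(-13) + 4428)*(-111 - 2370) = (-52 + 4428)*(-2481) = 4376*(-2481) = -10856856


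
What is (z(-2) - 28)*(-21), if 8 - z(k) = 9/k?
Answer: 651/2 ≈ 325.50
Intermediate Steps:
z(k) = 8 - 9/k
(z(-2) - 28)*(-21) = ((8 - 9/(-2)) - 28)*(-21) = ((8 - 9*(-½)) - 28)*(-21) = ((8 + 9/2) - 28)*(-21) = (25/2 - 28)*(-21) = -31/2*(-21) = 651/2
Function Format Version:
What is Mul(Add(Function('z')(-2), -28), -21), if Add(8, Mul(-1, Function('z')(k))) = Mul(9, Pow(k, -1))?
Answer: Rational(651, 2) ≈ 325.50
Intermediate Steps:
Function('z')(k) = Add(8, Mul(-9, Pow(k, -1))) (Function('z')(k) = Add(8, Mul(-1, Mul(9, Pow(k, -1)))) = Add(8, Mul(-9, Pow(k, -1))))
Mul(Add(Function('z')(-2), -28), -21) = Mul(Add(Add(8, Mul(-9, Pow(-2, -1))), -28), -21) = Mul(Add(Add(8, Mul(-9, Rational(-1, 2))), -28), -21) = Mul(Add(Add(8, Rational(9, 2)), -28), -21) = Mul(Add(Rational(25, 2), -28), -21) = Mul(Rational(-31, 2), -21) = Rational(651, 2)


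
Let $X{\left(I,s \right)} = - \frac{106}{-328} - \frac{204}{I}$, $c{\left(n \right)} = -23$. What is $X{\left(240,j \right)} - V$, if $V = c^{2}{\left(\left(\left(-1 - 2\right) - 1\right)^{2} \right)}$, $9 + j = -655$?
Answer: $- \frac{108553}{205} \approx -529.53$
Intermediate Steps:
$j = -664$ ($j = -9 - 655 = -664$)
$V = 529$ ($V = \left(-23\right)^{2} = 529$)
$X{\left(I,s \right)} = \frac{53}{164} - \frac{204}{I}$ ($X{\left(I,s \right)} = \left(-106\right) \left(- \frac{1}{328}\right) - \frac{204}{I} = \frac{53}{164} - \frac{204}{I}$)
$X{\left(240,j \right)} - V = \left(\frac{53}{164} - \frac{204}{240}\right) - 529 = \left(\frac{53}{164} - \frac{17}{20}\right) - 529 = - \frac{108}{205} - 529 = - \frac{108553}{205}$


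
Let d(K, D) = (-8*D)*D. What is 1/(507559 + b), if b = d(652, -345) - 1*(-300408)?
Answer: -1/144233 ≈ -6.9332e-6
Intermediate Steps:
d(K, D) = -8*D**2
b = -651792 (b = -8*(-345)**2 - 1*(-300408) = -8*119025 + 300408 = -952200 + 300408 = -651792)
1/(507559 + b) = 1/(507559 - 651792) = 1/(-144233) = -1/144233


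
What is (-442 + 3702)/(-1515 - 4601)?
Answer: -815/1529 ≈ -0.53303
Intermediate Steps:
(-442 + 3702)/(-1515 - 4601) = 3260/(-6116) = 3260*(-1/6116) = -815/1529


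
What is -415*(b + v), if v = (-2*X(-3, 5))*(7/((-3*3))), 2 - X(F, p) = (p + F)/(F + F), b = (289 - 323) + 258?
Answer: -2550590/27 ≈ -94466.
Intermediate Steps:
b = 224 (b = -34 + 258 = 224)
X(F, p) = 2 - (F + p)/(2*F) (X(F, p) = 2 - (p + F)/(F + F) = 2 - (F + p)/(2*F))
v = 98/27 (v = (-(-1*5 + 3*(-3))/(-3))*(7/((-3*3))) = (-(-1)*(-5 - 9)/3)*(7/(-9)) = (-(-1)*(-14)/3)*(7*(-⅑)) = -2*7/3*(-7/9) = -14/3*(-7/9) = 98/27 ≈ 3.6296)
-415*(b + v) = -415*(224 + 98/27) = -415*6146/27 = -2550590/27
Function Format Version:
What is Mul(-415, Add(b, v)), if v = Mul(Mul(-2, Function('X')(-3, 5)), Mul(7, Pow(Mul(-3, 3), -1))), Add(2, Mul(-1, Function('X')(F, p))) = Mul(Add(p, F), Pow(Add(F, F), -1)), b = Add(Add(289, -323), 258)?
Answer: Rational(-2550590, 27) ≈ -94466.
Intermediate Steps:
b = 224 (b = Add(-34, 258) = 224)
Function('X')(F, p) = Add(2, Mul(Rational(-1, 2), Pow(F, -1), Add(F, p))) (Function('X')(F, p) = Add(2, Mul(-1, Mul(Add(p, F), Pow(Add(F, F), -1)))) = Add(2, Mul(-1, Mul(Add(F, p), Pow(Mul(2, F), -1)))) = Add(2, Mul(-1, Mul(Add(F, p), Mul(Rational(1, 2), Pow(F, -1))))) = Add(2, Mul(-1, Mul(Rational(1, 2), Pow(F, -1), Add(F, p)))) = Add(2, Mul(Rational(-1, 2), Pow(F, -1), Add(F, p))))
v = Rational(98, 27) (v = Mul(Mul(-2, Mul(Rational(1, 2), Pow(-3, -1), Add(Mul(-1, 5), Mul(3, -3)))), Mul(7, Pow(Mul(-3, 3), -1))) = Mul(Mul(-2, Mul(Rational(1, 2), Rational(-1, 3), Add(-5, -9))), Mul(7, Pow(-9, -1))) = Mul(Mul(-2, Mul(Rational(1, 2), Rational(-1, 3), -14)), Mul(7, Rational(-1, 9))) = Mul(Mul(-2, Rational(7, 3)), Rational(-7, 9)) = Mul(Rational(-14, 3), Rational(-7, 9)) = Rational(98, 27) ≈ 3.6296)
Mul(-415, Add(b, v)) = Mul(-415, Add(224, Rational(98, 27))) = Mul(-415, Rational(6146, 27)) = Rational(-2550590, 27)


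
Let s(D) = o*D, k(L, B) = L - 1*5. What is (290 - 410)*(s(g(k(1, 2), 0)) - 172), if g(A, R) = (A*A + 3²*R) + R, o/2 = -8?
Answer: 51360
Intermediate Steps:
o = -16 (o = 2*(-8) = -16)
k(L, B) = -5 + L (k(L, B) = L - 5 = -5 + L)
g(A, R) = A² + 10*R (g(A, R) = (A² + 9*R) + R = A² + 10*R)
s(D) = -16*D
(290 - 410)*(s(g(k(1, 2), 0)) - 172) = (290 - 410)*(-16*((-5 + 1)² + 10*0) - 172) = -120*(-16*((-4)² + 0) - 172) = -120*(-16*(16 + 0) - 172) = -120*(-16*16 - 172) = -120*(-256 - 172) = -120*(-428) = 51360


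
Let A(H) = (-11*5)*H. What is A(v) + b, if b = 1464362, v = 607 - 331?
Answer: 1449182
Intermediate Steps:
v = 276
A(H) = -55*H
A(v) + b = -55*276 + 1464362 = -15180 + 1464362 = 1449182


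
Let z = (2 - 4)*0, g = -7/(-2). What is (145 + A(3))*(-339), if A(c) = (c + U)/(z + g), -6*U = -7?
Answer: -346910/7 ≈ -49559.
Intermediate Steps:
U = 7/6 (U = -⅙*(-7) = 7/6 ≈ 1.1667)
g = 7/2 (g = -7*(-½) = 7/2 ≈ 3.5000)
z = 0 (z = -2*0 = 0)
A(c) = ⅓ + 2*c/7 (A(c) = (c + 7/6)/(0 + 7/2) = (7/6 + c)/(7/2) = (7/6 + c)*(2/7) = ⅓ + 2*c/7)
(145 + A(3))*(-339) = (145 + (⅓ + (2/7)*3))*(-339) = (145 + (⅓ + 6/7))*(-339) = (145 + 25/21)*(-339) = (3070/21)*(-339) = -346910/7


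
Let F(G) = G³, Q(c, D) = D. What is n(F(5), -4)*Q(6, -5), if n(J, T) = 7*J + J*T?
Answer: -1875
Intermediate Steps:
n(F(5), -4)*Q(6, -5) = (5³*(7 - 4))*(-5) = (125*3)*(-5) = 375*(-5) = -1875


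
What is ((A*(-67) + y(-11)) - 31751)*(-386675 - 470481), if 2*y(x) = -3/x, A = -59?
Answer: 262098161634/11 ≈ 2.3827e+10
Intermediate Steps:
y(x) = -3/(2*x) (y(x) = (-3/x)/2 = -3/(2*x))
((A*(-67) + y(-11)) - 31751)*(-386675 - 470481) = ((-59*(-67) - 3/2/(-11)) - 31751)*(-386675 - 470481) = ((3953 - 3/2*(-1/11)) - 31751)*(-857156) = ((3953 + 3/22) - 31751)*(-857156) = (86969/22 - 31751)*(-857156) = -611553/22*(-857156) = 262098161634/11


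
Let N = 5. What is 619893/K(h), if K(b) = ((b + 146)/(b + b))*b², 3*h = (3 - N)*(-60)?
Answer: 206631/1240 ≈ 166.64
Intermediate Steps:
h = 40 (h = ((3 - 1*5)*(-60))/3 = ((3 - 5)*(-60))/3 = (-2*(-60))/3 = (⅓)*120 = 40)
K(b) = b*(146 + b)/2 (K(b) = ((146 + b)/((2*b)))*b² = ((146 + b)*(1/(2*b)))*b² = ((146 + b)/(2*b))*b² = b*(146 + b)/2)
619893/K(h) = 619893/(((½)*40*(146 + 40))) = 619893/(((½)*40*186)) = 619893/3720 = 619893*(1/3720) = 206631/1240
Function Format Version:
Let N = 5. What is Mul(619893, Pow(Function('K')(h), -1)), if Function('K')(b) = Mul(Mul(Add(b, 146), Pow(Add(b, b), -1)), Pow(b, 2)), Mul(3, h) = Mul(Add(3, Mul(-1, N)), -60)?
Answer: Rational(206631, 1240) ≈ 166.64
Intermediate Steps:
h = 40 (h = Mul(Rational(1, 3), Mul(Add(3, Mul(-1, 5)), -60)) = Mul(Rational(1, 3), Mul(Add(3, -5), -60)) = Mul(Rational(1, 3), Mul(-2, -60)) = Mul(Rational(1, 3), 120) = 40)
Function('K')(b) = Mul(Rational(1, 2), b, Add(146, b)) (Function('K')(b) = Mul(Mul(Add(146, b), Pow(Mul(2, b), -1)), Pow(b, 2)) = Mul(Mul(Add(146, b), Mul(Rational(1, 2), Pow(b, -1))), Pow(b, 2)) = Mul(Mul(Rational(1, 2), Pow(b, -1), Add(146, b)), Pow(b, 2)) = Mul(Rational(1, 2), b, Add(146, b)))
Mul(619893, Pow(Function('K')(h), -1)) = Mul(619893, Pow(Mul(Rational(1, 2), 40, Add(146, 40)), -1)) = Mul(619893, Pow(Mul(Rational(1, 2), 40, 186), -1)) = Mul(619893, Pow(3720, -1)) = Mul(619893, Rational(1, 3720)) = Rational(206631, 1240)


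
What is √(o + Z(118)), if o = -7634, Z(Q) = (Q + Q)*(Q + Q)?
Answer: √48062 ≈ 219.23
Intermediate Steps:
Z(Q) = 4*Q² (Z(Q) = (2*Q)*(2*Q) = 4*Q²)
√(o + Z(118)) = √(-7634 + 4*118²) = √(-7634 + 4*13924) = √(-7634 + 55696) = √48062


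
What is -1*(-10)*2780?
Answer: 27800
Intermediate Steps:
-1*(-10)*2780 = 10*2780 = 27800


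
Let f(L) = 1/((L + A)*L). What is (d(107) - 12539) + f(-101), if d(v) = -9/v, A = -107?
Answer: -28186055349/2247856 ≈ -12539.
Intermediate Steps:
f(L) = 1/(L*(-107 + L)) (f(L) = 1/((L - 107)*L) = 1/((-107 + L)*L) = 1/(L*(-107 + L)))
(d(107) - 12539) + f(-101) = (-9/107 - 12539) + 1/((-101)*(-107 - 101)) = (-9*1/107 - 12539) - 1/101/(-208) = (-9/107 - 12539) - 1/101*(-1/208) = -1341682/107 + 1/21008 = -28186055349/2247856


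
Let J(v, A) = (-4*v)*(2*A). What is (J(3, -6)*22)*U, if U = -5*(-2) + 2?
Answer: 38016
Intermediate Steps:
J(v, A) = -8*A*v
U = 12 (U = 10 + 2 = 12)
(J(3, -6)*22)*U = (-8*(-6)*3*22)*12 = (144*22)*12 = 3168*12 = 38016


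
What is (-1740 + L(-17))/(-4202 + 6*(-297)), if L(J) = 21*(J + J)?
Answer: 1227/2992 ≈ 0.41009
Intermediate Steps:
L(J) = 42*J (L(J) = 21*(2*J) = 42*J)
(-1740 + L(-17))/(-4202 + 6*(-297)) = (-1740 + 42*(-17))/(-4202 + 6*(-297)) = (-1740 - 714)/(-4202 - 1782) = -2454/(-5984) = -2454*(-1/5984) = 1227/2992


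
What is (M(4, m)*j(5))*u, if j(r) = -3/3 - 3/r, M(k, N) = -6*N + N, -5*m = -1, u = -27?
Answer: -216/5 ≈ -43.200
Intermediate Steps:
m = ⅕ (m = -⅕*(-1) = ⅕ ≈ 0.20000)
M(k, N) = -5*N
j(r) = -1 - 3/r (j(r) = -3*⅓ - 3/r = -1 - 3/r)
(M(4, m)*j(5))*u = ((-5*⅕)*((-3 - 1*5)/5))*(-27) = -(-3 - 5)/5*(-27) = -(-8)/5*(-27) = -1*(-8/5)*(-27) = (8/5)*(-27) = -216/5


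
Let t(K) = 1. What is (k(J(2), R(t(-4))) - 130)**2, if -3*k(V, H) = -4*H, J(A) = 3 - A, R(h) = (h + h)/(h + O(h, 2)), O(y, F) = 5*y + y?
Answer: 7409284/441 ≈ 16801.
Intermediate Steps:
O(y, F) = 6*y
R(h) = 2/7 (R(h) = (h + h)/(h + 6*h) = (2*h)/((7*h)) = (2*h)*(1/(7*h)) = 2/7)
k(V, H) = 4*H/3 (k(V, H) = -(-4)*H/3 = 4*H/3)
(k(J(2), R(t(-4))) - 130)**2 = ((4/3)*(2/7) - 130)**2 = (8/21 - 130)**2 = (-2722/21)**2 = 7409284/441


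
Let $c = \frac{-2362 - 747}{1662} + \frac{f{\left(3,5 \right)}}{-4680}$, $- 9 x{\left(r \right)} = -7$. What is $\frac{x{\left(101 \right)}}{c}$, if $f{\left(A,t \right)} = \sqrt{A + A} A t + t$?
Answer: $- \frac{97859825336}{235493505595} + \frac{167576136 \sqrt{6}}{235493505595} \approx -0.41381$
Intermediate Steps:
$f{\left(A,t \right)} = t + t \sqrt{2} A^{\frac{3}{2}}$ ($f{\left(A,t \right)} = \sqrt{2 A} A t + t = \sqrt{2} \sqrt{A} A t + t = \sqrt{2} A^{\frac{3}{2}} t + t = t \sqrt{2} A^{\frac{3}{2}} + t = t + t \sqrt{2} A^{\frac{3}{2}}$)
$x{\left(r \right)} = \frac{7}{9}$ ($x{\left(r \right)} = \left(- \frac{1}{9}\right) \left(-7\right) = \frac{7}{9}$)
$c = - \frac{485281}{259272} - \frac{\sqrt{6}}{312}$ ($c = \frac{-2362 - 747}{1662} + \frac{5 \left(1 + \sqrt{2} \cdot 3^{\frac{3}{2}}\right)}{-4680} = \left(-3109\right) \frac{1}{1662} + 5 \left(1 + \sqrt{2} \cdot 3 \sqrt{3}\right) \left(- \frac{1}{4680}\right) = - \frac{3109}{1662} + 5 \left(1 + 3 \sqrt{6}\right) \left(- \frac{1}{4680}\right) = - \frac{3109}{1662} + \left(5 + 15 \sqrt{6}\right) \left(- \frac{1}{4680}\right) = - \frac{3109}{1662} - \left(\frac{1}{936} + \frac{\sqrt{6}}{312}\right) = - \frac{485281}{259272} - \frac{\sqrt{6}}{312} \approx -1.8796$)
$\frac{x{\left(101 \right)}}{c} = \frac{7}{9 \left(- \frac{485281}{259272} - \frac{\sqrt{6}}{312}\right)}$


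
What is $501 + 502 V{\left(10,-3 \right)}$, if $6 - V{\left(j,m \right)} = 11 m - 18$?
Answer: $29115$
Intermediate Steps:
$V{\left(j,m \right)} = 24 - 11 m$ ($V{\left(j,m \right)} = 6 - \left(11 m - 18\right) = 6 - \left(-18 + 11 m\right) = 24 - 11 m$)
$501 + 502 V{\left(10,-3 \right)} = 501 + 502 \left(24 - -33\right) = 501 + 502 \left(24 + 33\right) = 501 + 502 \cdot 57 = 501 + 28614 = 29115$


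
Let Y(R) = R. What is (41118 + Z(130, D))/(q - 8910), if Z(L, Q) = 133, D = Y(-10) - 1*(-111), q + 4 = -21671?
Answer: -41251/30585 ≈ -1.3487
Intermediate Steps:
q = -21675 (q = -4 - 21671 = -21675)
D = 101 (D = -10 - 1*(-111) = -10 + 111 = 101)
(41118 + Z(130, D))/(q - 8910) = (41118 + 133)/(-21675 - 8910) = 41251/(-30585) = 41251*(-1/30585) = -41251/30585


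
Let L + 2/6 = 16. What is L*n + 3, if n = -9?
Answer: -138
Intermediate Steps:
L = 47/3 (L = -1/3 + 16 = 47/3 ≈ 15.667)
L*n + 3 = (47/3)*(-9) + 3 = -141 + 3 = -138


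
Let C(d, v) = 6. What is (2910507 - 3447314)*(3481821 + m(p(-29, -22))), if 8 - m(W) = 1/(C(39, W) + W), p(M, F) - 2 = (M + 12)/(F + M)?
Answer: -46726752889654/25 ≈ -1.8691e+12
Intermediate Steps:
p(M, F) = 2 + (12 + M)/(F + M) (p(M, F) = 2 + (M + 12)/(F + M) = 2 + (12 + M)/(F + M))
m(W) = 8 - 1/(6 + W)
(2910507 - 3447314)*(3481821 + m(p(-29, -22))) = (2910507 - 3447314)*(3481821 + (47 + 8*((12 + 2*(-22) + 3*(-29))/(-22 - 29)))/(6 + (12 + 2*(-22) + 3*(-29))/(-22 - 29))) = -536807*(3481821 + (47 + 8*((12 - 44 - 87)/(-51)))/(6 + (12 - 44 - 87)/(-51))) = -536807*(3481821 + (47 + 8*(-1/51*(-119)))/(6 - 1/51*(-119))) = -536807*(3481821 + (47 + 8*(7/3))/(6 + 7/3)) = -536807*(3481821 + (47 + 56/3)/(25/3)) = -536807*(3481821 + (3/25)*(197/3)) = -536807*(3481821 + 197/25) = -536807*87045722/25 = -46726752889654/25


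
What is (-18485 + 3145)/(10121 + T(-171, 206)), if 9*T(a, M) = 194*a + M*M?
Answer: -138060/100351 ≈ -1.3758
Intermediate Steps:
T(a, M) = M**2/9 + 194*a/9 (T(a, M) = (194*a + M*M)/9 = (194*a + M**2)/9 = (M**2 + 194*a)/9 = M**2/9 + 194*a/9)
(-18485 + 3145)/(10121 + T(-171, 206)) = (-18485 + 3145)/(10121 + ((1/9)*206**2 + (194/9)*(-171))) = -15340/(10121 + ((1/9)*42436 - 3686)) = -15340/(10121 + (42436/9 - 3686)) = -15340/(10121 + 9262/9) = -15340/100351/9 = -15340*9/100351 = -138060/100351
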